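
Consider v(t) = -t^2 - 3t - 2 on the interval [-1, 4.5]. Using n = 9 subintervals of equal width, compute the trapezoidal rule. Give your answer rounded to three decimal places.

-70.926

Δt = (4.5 − (-1))/9 = 11/18.
v(-1) = 0, v(-7/18) = -319/324, v(2/9) = -220/81, v(5/6) = -187/36, v(13/9) = -682/81, v(37/18) = -4015/324, v(8/3) = -154/9, v(59/18) = -7315/324, v(35/9) = -2332/81, v(4.5) = -35.75.
T_9 = (Δt/2)·[v(t_0) + 2v(t_1) + ... + 2v(t_{8}) + v(t_9)].
Sum ≈ -70.926.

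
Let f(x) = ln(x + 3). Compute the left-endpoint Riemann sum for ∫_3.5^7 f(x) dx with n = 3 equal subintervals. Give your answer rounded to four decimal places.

7.1018

Δx = (7 − 3.5)/3 = 7/6.
Left endpoints: 3.5, 14/3, 35/6.
f(3.5) ≈ 1.8718, f(14/3) ≈ 2.0369, f(35/6) ≈ 2.1785.
Sum = Δx · [f(3.5) + f(14/3) + f(35/6)].
Sum ≈ 7.1018.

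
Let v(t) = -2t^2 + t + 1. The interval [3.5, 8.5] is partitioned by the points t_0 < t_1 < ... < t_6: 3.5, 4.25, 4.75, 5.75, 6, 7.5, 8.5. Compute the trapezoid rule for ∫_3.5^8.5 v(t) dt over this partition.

-347.8125

Subinterval widths: 0.75, 0.5, 1, 0.25, 1.5, 1.
v(3.5) = -20, v(4.25) = -30.875, v(4.75) = -39.375, v(5.75) = -59.375, v(6) = -65, v(7.5) = -104, v(8.5) = -135.
On each subinterval the trapezoid contributes (Δt_i/2)·[v(t_{i-1}) + v(t_i)].
Sum = -347.8125.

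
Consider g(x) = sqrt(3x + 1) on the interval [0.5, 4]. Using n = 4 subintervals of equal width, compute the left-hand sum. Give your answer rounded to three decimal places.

Δx = (4 − 0.5)/4 = 0.875.
Left endpoints: 0.5, 1.375, 2.25, 3.125.
g(0.5) ≈ 1.581, g(1.375) ≈ 2.264, g(2.25) ≈ 2.784, g(3.125) ≈ 3.221.
Sum = Δx · [g(0.5) + g(1.375) + g(2.25) + g(3.125)].
Sum ≈ 8.619.

8.619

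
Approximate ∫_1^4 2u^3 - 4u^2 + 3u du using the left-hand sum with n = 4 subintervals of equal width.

Δu = (4 − 1)/4 = 0.75.
Left endpoints: 1, 1.75, 2.5, 3.25.
f(1) = 1, f(1.75) = 3.71875, f(2.5) = 13.75, f(3.25) = 36.15625.
Sum = Δu · [f(1) + f(1.75) + f(2.5) + f(3.25)].
Sum = 40.96875.

40.96875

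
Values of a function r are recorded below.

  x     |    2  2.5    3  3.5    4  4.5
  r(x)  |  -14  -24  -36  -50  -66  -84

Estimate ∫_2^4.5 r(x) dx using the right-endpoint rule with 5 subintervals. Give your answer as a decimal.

-130

Δx = 0.5.
Sum = 0.5·[(-24) + (-36) + (-50) + (-66) + (-84)] = -130.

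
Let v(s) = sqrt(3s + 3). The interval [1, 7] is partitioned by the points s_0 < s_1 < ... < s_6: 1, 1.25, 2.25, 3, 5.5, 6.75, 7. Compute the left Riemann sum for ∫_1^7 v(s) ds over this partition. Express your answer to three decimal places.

20.938

Subinterval widths: 0.25, 1, 0.75, 2.5, 1.25, 0.25.
Left endpoints: 1, 1.25, 2.25, 3, 5.5, 6.75.
v(1) ≈ 2.449, v(1.25) ≈ 2.598, v(2.25) ≈ 3.122, v(3) ≈ 3.464, v(5.5) ≈ 4.416, v(6.75) ≈ 4.822.
Sum = Σ Δs_i · v(s_i).
Sum ≈ 20.938.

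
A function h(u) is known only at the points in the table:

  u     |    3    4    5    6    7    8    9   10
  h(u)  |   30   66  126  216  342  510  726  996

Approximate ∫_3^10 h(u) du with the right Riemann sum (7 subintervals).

2982

Δu = 1.
Sum = 1·[66 + 126 + 216 + 342 + 510 + 726 + 996] = 2982.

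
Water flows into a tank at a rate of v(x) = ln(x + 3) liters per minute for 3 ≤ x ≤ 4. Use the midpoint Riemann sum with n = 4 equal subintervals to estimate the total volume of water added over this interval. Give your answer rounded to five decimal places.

1.87088

Δx = (4 − 3)/4 = 0.25.
Midpoints: 3.125, 3.375, 3.625, 3.875.
v(3.125) ≈ 1.81238, v(3.375) ≈ 1.85238, v(3.625) ≈ 1.89085, v(3.875) ≈ 1.92789.
Sum = Δx · [v(3.125) + v(3.375) + v(3.625) + v(3.875)].
Sum ≈ 1.87088.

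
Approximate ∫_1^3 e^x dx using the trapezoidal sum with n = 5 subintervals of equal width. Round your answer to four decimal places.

Δx = (3 − 1)/5 = 0.4.
f(1) ≈ 2.7183, f(1.4) ≈ 4.0552, f(1.8) ≈ 6.0496, f(2.2) ≈ 9.0250, f(2.6) ≈ 13.4637, f(3) ≈ 20.0855.
T_5 = (Δx/2)·[f(x_0) + 2f(x_1) + ... + 2f(x_{4}) + f(x_5)].
Sum ≈ 17.5982.

17.5982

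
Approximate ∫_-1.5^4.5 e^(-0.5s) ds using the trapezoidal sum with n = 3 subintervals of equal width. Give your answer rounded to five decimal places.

Δs = (4.5 − (-1.5))/3 = 2.
f(-1.5) ≈ 2.11700, f(0.5) ≈ 0.77880, f(2.5) ≈ 0.28650, f(4.5) ≈ 0.10540.
T_3 = (Δs/2)·[f(s_0) + 2f(s_1) + 2f(s_2) + f(s_3)].
Sum ≈ 4.35301.

4.35301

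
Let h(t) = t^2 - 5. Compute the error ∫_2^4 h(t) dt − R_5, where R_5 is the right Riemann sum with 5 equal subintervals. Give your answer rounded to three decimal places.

Exact integral: ∫_2^4 h(t) dt ≈ 8.66667.
R_5 = 11.12.
Error ≈ 8.66667 − 11.12 ≈ -2.453.

-2.453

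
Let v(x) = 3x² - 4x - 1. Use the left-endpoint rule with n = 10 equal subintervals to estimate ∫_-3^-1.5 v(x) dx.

Δx = (-1.5 − (-3))/10 = 0.15.
Left endpoints: -3, -2.85, -2.7, -2.55, -2.4, -2.25, -2.1, -1.95, -1.8, -1.65.
v(-3) = 38, v(-2.85) = 34.7675, v(-2.7) = 31.67, v(-2.55) = 28.7075, v(-2.4) = 25.88, v(-2.25) = 23.1875, v(-2.1) = 20.63, v(-1.95) = 18.2075, v(-1.8) = 15.92, v(-1.65) = 13.7675.
Sum = Δx · [v(-3) + v(-2.85) + v(-2.7) + ...].
Sum = 37.610625.

37.610625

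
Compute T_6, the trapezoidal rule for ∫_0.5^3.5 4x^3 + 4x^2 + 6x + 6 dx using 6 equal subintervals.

Δx = (3.5 − 0.5)/6 = 0.5.
f(0.5) = 10.5, f(1) = 20, f(1.5) = 37.5, f(2) = 66, f(2.5) = 108.5, f(3) = 168, f(3.5) = 247.5.
T_6 = (Δx/2)·[f(x_0) + 2f(x_1) + ... + 2f(x_{5}) + f(x_6)].
Sum = 264.5.

264.5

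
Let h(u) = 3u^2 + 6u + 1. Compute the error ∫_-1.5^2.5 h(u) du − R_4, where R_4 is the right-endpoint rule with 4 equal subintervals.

-20

Exact integral: ∫_-1.5^2.5 h(u) du = 35.
R_4 = 55.
Error = 35 − 55 = -20.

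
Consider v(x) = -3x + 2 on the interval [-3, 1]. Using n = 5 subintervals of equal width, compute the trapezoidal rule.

20

Δx = (1 − (-3))/5 = 0.8.
v(-3) = 11, v(-2.2) = 8.6, v(-1.4) = 6.2, v(-0.6) = 3.8, v(0.2) = 1.4, v(1) = -1.
T_5 = (Δx/2)·[v(x_0) + 2v(x_1) + ... + 2v(x_{4}) + v(x_5)].
Sum = 20.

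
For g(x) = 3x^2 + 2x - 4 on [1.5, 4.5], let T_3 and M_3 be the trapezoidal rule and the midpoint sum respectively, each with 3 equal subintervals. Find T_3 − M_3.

T_3 = 95.25.
M_3 = 93.
T_3 − M_3 = 2.25.

2.25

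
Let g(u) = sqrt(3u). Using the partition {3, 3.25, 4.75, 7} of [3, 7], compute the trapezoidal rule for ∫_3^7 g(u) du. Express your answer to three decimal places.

15.341

Subinterval widths: 0.25, 1.5, 2.25.
g(3) ≈ 3.000, g(3.25) ≈ 3.122, g(4.75) ≈ 3.775, g(7) ≈ 4.583.
On each subinterval the trapezoid contributes (Δu_i/2)·[g(u_{i-1}) + g(u_i)].
Sum ≈ 15.341.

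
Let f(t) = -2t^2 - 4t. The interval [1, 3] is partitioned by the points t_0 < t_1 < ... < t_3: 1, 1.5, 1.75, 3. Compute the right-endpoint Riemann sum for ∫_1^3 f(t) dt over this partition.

-46.03125

Subinterval widths: 0.5, 0.25, 1.25.
Right endpoints: 1.5, 1.75, 3.
f(1.5) = -10.5, f(1.75) = -13.125, f(3) = -30.
Sum = Σ Δt_i · f(t_i).
Sum = -46.03125.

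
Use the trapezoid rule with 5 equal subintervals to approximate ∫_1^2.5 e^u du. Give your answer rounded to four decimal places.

9.5351

Δu = (2.5 − 1)/5 = 0.3.
f(1) ≈ 2.7183, f(1.3) ≈ 3.6693, f(1.6) ≈ 4.9530, f(1.9) ≈ 6.6859, f(2.2) ≈ 9.0250, f(2.5) ≈ 12.1825.
T_5 = (Δu/2)·[f(u_0) + 2f(u_1) + ... + 2f(u_{4}) + f(u_5)].
Sum ≈ 9.5351.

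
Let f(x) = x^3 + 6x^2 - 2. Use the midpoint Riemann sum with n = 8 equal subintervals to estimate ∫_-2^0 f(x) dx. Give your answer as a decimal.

7.96875

Δx = (0 − (-2))/8 = 0.25.
Midpoints: -1.875, -1.625, -1.375, -1.125, -0.875, -0.625, -0.375, -0.125.
f(-1.875) = 6401/512, f(-1.625) = 4891/512, f(-1.375) = 3453/512, f(-1.125) = 2135/512, f(-0.875) = 985/512, f(-0.625) = 51/512, f(-0.375) = -619/512, f(-0.125) = -977/512.
Sum = Δx · [f(-1.875) + f(-1.625) + f(-1.375) + ...].
Sum = 7.96875.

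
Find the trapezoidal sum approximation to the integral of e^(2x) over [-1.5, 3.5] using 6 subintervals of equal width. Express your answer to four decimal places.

669.6986

Δx = (3.5 − (-1.5))/6 = 5/6.
f(-1.5) ≈ 0.0498, f(-2/3) ≈ 0.2636, f(1/6) ≈ 1.3956, f(1) ≈ 7.3891, f(11/6) ≈ 39.1213, f(8/3) ≈ 207.1272, f(3.5) ≈ 1096.6332.
T_6 = (Δx/2)·[f(x_0) + 2f(x_1) + ... + 2f(x_{5}) + f(x_6)].
Sum ≈ 669.6986.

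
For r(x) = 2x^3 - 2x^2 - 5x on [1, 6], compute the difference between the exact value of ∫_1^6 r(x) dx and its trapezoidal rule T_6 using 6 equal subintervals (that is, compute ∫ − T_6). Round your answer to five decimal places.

Exact integral: ∫_1^6 r(x) dx ≈ 416.6666667.
T_6 ≈ 427.6620370.
Error ≈ 416.6666667 − 427.6620370 ≈ -10.99537.

-10.99537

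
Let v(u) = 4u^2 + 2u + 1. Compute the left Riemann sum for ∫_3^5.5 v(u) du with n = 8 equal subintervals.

195.68359375

Δu = (5.5 − 3)/8 = 0.3125.
Left endpoints: 3, 3.3125, 3.625, 3.9375, 4.25, 4.5625, 4.875, 5.1875.
v(3) = 43, v(3.3125) = 51.515625, v(3.625) = 60.8125, v(3.9375) = 70.890625, v(4.25) = 81.75, v(4.5625) = 93.390625, v(4.875) = 105.8125, v(5.1875) = 119.015625.
Sum = Δu · [v(3) + v(3.3125) + v(3.625) + ...].
Sum = 195.68359375.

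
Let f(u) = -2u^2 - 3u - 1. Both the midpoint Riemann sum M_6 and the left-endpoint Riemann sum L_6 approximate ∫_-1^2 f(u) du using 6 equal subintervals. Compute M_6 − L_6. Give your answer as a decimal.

M_6 = -13.375.
L_6 = -10.
M_6 − L_6 = -3.375.

-3.375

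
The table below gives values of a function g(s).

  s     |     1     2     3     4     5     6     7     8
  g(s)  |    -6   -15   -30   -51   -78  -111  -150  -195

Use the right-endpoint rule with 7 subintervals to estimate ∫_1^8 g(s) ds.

Δs = 1.
Sum = 1·[(-15) + (-30) + (-51) + (-78) + (-111) + (-150) + (-195)] = -630.

-630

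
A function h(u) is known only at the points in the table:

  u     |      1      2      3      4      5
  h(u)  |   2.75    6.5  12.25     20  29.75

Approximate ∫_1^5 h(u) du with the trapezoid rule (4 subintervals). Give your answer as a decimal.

55

Δu = 1.
T_4 = (1/2)·[2.75 + 2·6.5 + 2·12.25 + 2·20 + 29.75] = 55.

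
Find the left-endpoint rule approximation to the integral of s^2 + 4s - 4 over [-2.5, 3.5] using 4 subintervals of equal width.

-12.75

Δs = (3.5 − (-2.5))/4 = 1.5.
Left endpoints: -2.5, -1, 0.5, 2.
f(-2.5) = -7.75, f(-1) = -7, f(0.5) = -1.75, f(2) = 8.
Sum = Δs · [f(-2.5) + f(-1) + f(0.5) + f(2)].
Sum = -12.75.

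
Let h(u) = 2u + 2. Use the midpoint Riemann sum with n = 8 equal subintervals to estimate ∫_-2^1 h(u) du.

Δu = (1 − (-2))/8 = 0.375.
Midpoints: -1.8125, -1.4375, -1.0625, -0.6875, -0.3125, 0.0625, 0.4375, 0.8125.
h(-1.8125) = -1.625, h(-1.4375) = -0.875, h(-1.0625) = -0.125, h(-0.6875) = 0.625, h(-0.3125) = 1.375, h(0.0625) = 2.125, h(0.4375) = 2.875, h(0.8125) = 3.625.
Sum = Δu · [h(-1.8125) + h(-1.4375) + h(-1.0625) + ...].
Sum = 3.

3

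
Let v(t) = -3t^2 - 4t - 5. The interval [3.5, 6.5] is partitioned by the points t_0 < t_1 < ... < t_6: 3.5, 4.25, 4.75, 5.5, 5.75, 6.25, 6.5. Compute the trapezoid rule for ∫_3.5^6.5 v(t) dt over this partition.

Subinterval widths: 0.75, 0.5, 0.75, 0.25, 0.5, 0.25.
v(3.5) = -55.75, v(4.25) = -76.1875, v(4.75) = -91.6875, v(5.5) = -117.75, v(5.75) = -127.1875, v(6.25) = -147.1875, v(6.5) = -157.75.
On each subinterval the trapezoid contributes (Δt_i/2)·[v(t_{i-1}) + v(t_i)].
Sum = -307.3125.

-307.3125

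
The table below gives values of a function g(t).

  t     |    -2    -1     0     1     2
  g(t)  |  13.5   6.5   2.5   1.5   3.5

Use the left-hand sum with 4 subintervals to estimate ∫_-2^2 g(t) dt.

Δt = 1.
Sum = 1·[13.5 + 6.5 + 2.5 + 1.5] = 24.

24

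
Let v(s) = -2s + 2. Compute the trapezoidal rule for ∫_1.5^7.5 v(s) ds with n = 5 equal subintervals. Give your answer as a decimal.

-42

Δs = (7.5 − 1.5)/5 = 1.2.
v(1.5) = -1, v(2.7) = -3.4, v(3.9) = -5.8, v(5.1) = -8.2, v(6.3) = -10.6, v(7.5) = -13.
T_5 = (Δs/2)·[v(s_0) + 2v(s_1) + ... + 2v(s_{4}) + v(s_5)].
Sum = -42.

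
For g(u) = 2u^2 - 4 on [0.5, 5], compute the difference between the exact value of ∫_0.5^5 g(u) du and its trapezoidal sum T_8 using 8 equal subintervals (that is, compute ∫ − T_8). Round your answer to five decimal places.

-0.47461

Exact integral: ∫_0.5^5 g(u) du = 65.25.
T_8 ≈ 65.7246094.
Error ≈ 65.25 − 65.7246094 ≈ -0.47461.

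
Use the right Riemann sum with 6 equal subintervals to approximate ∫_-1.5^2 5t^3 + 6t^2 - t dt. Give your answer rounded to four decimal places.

56.1124

Δt = (2 − (-1.5))/6 = 7/12.
Right endpoints: -11/12, -1/3, 0.25, 5/6, 17/12, 2.
f(-11/12) = 3641/1728, f(-1/3) = 22/27, f(0.25) = 0.203125, f(5/6) = 1345/216, f(17/12) = 42925/1728, f(2) = 62.
Sum = Δt · [f(-11/12) + f(-1/3) + f(0.25) + ...].
Sum ≈ 56.1124.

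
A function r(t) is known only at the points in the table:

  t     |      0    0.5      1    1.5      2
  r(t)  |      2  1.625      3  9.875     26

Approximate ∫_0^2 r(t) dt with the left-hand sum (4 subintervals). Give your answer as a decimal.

8.25

Δt = 0.5.
Sum = 0.5·[2 + 1.625 + 3 + 9.875] = 8.25.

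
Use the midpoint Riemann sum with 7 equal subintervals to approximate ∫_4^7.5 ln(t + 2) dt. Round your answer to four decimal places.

Δt = (7.5 − 4)/7 = 0.5.
Midpoints: 4.25, 4.75, 5.25, 5.75, 6.25, 6.75, 7.25.
f(4.25) ≈ 1.8326, f(4.75) ≈ 1.9095, f(5.25) ≈ 1.9810, f(5.75) ≈ 2.0477, f(6.25) ≈ 2.1102, f(6.75) ≈ 2.1691, f(7.25) ≈ 2.2246.
Sum = Δt · [f(4.25) + f(4.75) + f(5.25) + ...].
Sum ≈ 7.1374.

7.1374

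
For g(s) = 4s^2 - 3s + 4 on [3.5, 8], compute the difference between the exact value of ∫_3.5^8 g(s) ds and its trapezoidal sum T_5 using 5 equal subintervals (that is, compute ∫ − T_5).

-2.43

Exact integral: ∫_3.5^8 g(s) ds = 565.875.
T_5 = 568.305.
Error = 565.875 − 568.305 = -2.43.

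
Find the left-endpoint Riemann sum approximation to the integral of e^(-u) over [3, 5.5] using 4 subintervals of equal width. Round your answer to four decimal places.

Δu = (5.5 − 3)/4 = 0.625.
Left endpoints: 3, 3.625, 4.25, 4.875.
f(3) ≈ 0.0498, f(3.625) ≈ 0.0266, f(4.25) ≈ 0.0143, f(4.875) ≈ 0.0076.
Sum = Δu · [f(3) + f(3.625) + f(4.25) + f(4.875)].
Sum ≈ 0.0615.

0.0615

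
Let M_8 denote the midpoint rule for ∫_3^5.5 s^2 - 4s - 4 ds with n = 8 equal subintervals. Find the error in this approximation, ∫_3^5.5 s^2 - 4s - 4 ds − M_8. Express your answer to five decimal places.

0.02035

Exact integral: ∫_3^5.5 f(s) ds ≈ -6.0416667.
M_8 ≈ -6.0620117.
Error ≈ -6.0416667 − (-6.0620117) ≈ 0.02035.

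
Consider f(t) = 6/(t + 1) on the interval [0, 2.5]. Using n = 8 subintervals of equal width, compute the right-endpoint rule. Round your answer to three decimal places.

Δt = (2.5 − 0)/8 = 0.3125.
Right endpoints: 0.3125, 0.625, 0.9375, 1.25, 1.5625, 1.875, 2.1875, 2.5.
f(0.3125) = 32/7, f(0.625) = 48/13, f(0.9375) = 96/31, f(1.25) = 8/3, f(1.5625) = 96/41, f(1.875) = 48/23, f(2.1875) = 32/17, f(2.5) = 12/7.
Sum = Δt · [f(0.3125) + f(0.625) + f(0.9375) + ...].
Sum ≈ 6.891.

6.891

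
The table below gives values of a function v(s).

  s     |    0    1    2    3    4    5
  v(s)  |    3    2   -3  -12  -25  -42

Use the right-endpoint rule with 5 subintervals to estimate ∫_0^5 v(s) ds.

-80

Δs = 1.
Sum = 1·[2 + (-3) + (-12) + (-25) + (-42)] = -80.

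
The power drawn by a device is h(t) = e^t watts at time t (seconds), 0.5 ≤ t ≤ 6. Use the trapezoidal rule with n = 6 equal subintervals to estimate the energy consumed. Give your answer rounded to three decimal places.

429.528

Δt = (6 − 0.5)/6 = 11/12.
h(0.5) ≈ 1.649, h(17/12) ≈ 4.123, h(7/3) ≈ 10.312, h(3.25) ≈ 25.790, h(25/6) ≈ 64.500, h(61/12) ≈ 161.311, h(6) ≈ 403.429.
T_6 = (Δt/2)·[h(t_0) + 2h(t_1) + ... + 2h(t_{5}) + h(t_6)].
Sum ≈ 429.528.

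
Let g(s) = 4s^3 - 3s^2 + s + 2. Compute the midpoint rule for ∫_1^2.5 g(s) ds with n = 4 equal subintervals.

Δs = (2.5 − 1)/4 = 0.375.
Midpoints: 1.1875, 1.5625, 1.9375, 2.3125.
g(1.1875) = 5791/1024, g(1.5625) = 11773/1024, g(1.9375) = 22291/1024, g(2.3125) = 38641/1024.
Sum = Δs · [g(1.1875) + g(1.5625) + g(1.9375) + g(2.3125)].
Sum = 28.74609375.

28.74609375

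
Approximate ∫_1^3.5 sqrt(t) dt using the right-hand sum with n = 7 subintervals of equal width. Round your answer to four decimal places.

3.8516

Δt = (3.5 − 1)/7 = 5/14.
Right endpoints: 19/14, 12/7, 29/14, 17/7, 39/14, 22/7, 3.5.
f(19/14) ≈ 1.1650, f(12/7) ≈ 1.3093, f(29/14) ≈ 1.4392, f(17/7) ≈ 1.5584, f(39/14) ≈ 1.6690, f(22/7) ≈ 1.7728, f(3.5) ≈ 1.8708.
Sum = Δt · [f(19/14) + f(12/7) + f(29/14) + ...].
Sum ≈ 3.8516.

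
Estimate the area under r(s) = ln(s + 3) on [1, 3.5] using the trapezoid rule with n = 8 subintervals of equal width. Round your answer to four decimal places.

Δs = (3.5 − 1)/8 = 0.3125.
r(1) ≈ 1.3863, r(1.3125) ≈ 1.4615, r(1.625) ≈ 1.5315, r(1.9375) ≈ 1.5969, r(2.25) ≈ 1.6582, r(2.5625) ≈ 1.7160, r(2.875) ≈ 1.7707, r(3.1875) ≈ 1.8225, r(3.5) ≈ 1.8718.
T_8 = (Δs/2)·[r(s_0) + 2r(s_1) + ... + 2r(s_{7}) + r(s_8)].
Sum ≈ 4.1208.

4.1208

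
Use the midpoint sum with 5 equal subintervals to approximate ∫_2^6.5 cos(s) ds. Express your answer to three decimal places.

Δs = (6.5 − 2)/5 = 0.9.
Midpoints: 2.45, 3.35, 4.25, 5.15, 6.05.
f(2.45) ≈ -0.770, f(3.35) ≈ -0.978, f(4.25) ≈ -0.446, f(5.15) ≈ 0.424, f(6.05) ≈ 0.973.
Sum = Δs · [f(2.45) + f(3.35) + f(4.25) + f(5.15) + f(6.05)].
Sum ≈ -0.718.

-0.718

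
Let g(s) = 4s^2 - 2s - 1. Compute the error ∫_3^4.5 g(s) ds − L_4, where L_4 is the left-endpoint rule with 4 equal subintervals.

7.734375

Exact integral: ∫_3^4.5 g(s) ds = 72.75.
L_4 = 65.015625.
Error = 72.75 − 65.015625 = 7.734375.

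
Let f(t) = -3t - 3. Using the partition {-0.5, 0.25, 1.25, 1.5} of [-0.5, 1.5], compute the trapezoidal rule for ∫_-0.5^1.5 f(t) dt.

-9

Subinterval widths: 0.75, 1, 0.25.
f(-0.5) = -1.5, f(0.25) = -3.75, f(1.25) = -6.75, f(1.5) = -7.5.
On each subinterval the trapezoid contributes (Δt_i/2)·[f(t_{i-1}) + f(t_i)].
Sum = -9.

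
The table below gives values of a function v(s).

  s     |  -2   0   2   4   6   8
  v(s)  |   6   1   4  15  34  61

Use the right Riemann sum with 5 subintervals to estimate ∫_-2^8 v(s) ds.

230

Δs = 2.
Sum = 2·[1 + 4 + 15 + 34 + 61] = 230.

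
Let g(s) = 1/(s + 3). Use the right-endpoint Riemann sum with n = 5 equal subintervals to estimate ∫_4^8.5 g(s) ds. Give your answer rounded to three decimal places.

0.472

Δs = (8.5 − 4)/5 = 0.9.
Right endpoints: 4.9, 5.8, 6.7, 7.6, 8.5.
g(4.9) = 10/79, g(5.8) = 5/44, g(6.7) = 10/97, g(7.6) = 5/53, g(8.5) = 2/23.
Sum = Δs · [g(4.9) + g(5.8) + g(6.7) + g(7.6) + g(8.5)].
Sum ≈ 0.472.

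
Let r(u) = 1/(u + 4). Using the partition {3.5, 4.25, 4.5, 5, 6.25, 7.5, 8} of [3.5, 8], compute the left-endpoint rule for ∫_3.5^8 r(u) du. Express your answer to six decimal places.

0.493445

Subinterval widths: 0.75, 0.25, 0.5, 1.25, 1.25, 0.5.
Left endpoints: 3.5, 4.25, 4.5, 5, 6.25, 7.5.
r(3.5) = 2/15, r(4.25) = 4/33, r(4.5) = 2/17, r(5) = 1/9, r(6.25) = 4/41, r(7.5) = 2/23.
Sum = Σ Δu_i · r(u_i).
Sum ≈ 0.493445.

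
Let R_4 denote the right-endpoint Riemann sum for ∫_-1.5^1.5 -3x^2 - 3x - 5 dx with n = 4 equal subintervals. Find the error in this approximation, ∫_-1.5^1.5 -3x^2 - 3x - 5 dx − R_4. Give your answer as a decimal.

4.21875

Exact integral: ∫_-1.5^1.5 f(x) dx = -21.75.
R_4 = -25.96875.
Error = -21.75 − (-25.96875) = 4.21875.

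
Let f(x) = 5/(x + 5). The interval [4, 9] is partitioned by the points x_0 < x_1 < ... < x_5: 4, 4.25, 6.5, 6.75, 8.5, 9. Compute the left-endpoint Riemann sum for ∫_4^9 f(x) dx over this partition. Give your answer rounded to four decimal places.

2.3937

Subinterval widths: 0.25, 2.25, 0.25, 1.75, 0.5.
Left endpoints: 4, 4.25, 6.5, 6.75, 8.5.
f(4) = 5/9, f(4.25) = 20/37, f(6.5) = 10/23, f(6.75) = 20/47, f(8.5) = 10/27.
Sum = Σ Δx_i · f(x_i).
Sum ≈ 2.3937.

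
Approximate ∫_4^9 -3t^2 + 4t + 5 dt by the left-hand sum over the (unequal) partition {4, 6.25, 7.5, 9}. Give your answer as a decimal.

-370.359375

Subinterval widths: 2.25, 1.25, 1.5.
Left endpoints: 4, 6.25, 7.5.
f(4) = -27, f(6.25) = -87.1875, f(7.5) = -133.75.
Sum = Σ Δt_i · f(t_i).
Sum = -370.359375.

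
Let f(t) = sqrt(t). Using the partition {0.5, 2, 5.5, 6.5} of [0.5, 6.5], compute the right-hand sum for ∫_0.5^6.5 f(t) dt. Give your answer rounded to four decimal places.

Subinterval widths: 1.5, 3.5, 1.
Right endpoints: 2, 5.5, 6.5.
f(2) ≈ 1.4142, f(5.5) ≈ 2.3452, f(6.5) ≈ 2.5495.
Sum = Σ Δt_i · f(t_i).
Sum ≈ 12.8791.

12.8791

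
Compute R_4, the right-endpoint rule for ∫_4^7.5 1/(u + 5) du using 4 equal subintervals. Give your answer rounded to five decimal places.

0.31527

Δu = (7.5 − 4)/4 = 0.875.
Right endpoints: 4.875, 5.75, 6.625, 7.5.
f(4.875) = 8/79, f(5.75) = 4/43, f(6.625) = 8/93, f(7.5) = 0.08.
Sum = Δu · [f(4.875) + f(5.75) + f(6.625) + f(7.5)].
Sum ≈ 0.31527.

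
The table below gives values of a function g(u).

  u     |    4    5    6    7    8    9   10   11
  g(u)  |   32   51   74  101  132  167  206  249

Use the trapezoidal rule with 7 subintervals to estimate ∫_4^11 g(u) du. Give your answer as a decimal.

871.5

Δu = 1.
T_7 = (1/2)·[32 + 2·51 + 2·74 + 2·101 + 2·132 + 2·167 + 2·206 + 249] = 871.5.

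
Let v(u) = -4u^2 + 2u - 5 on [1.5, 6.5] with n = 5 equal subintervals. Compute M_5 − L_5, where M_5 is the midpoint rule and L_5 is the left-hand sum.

-70

M_5 = -345.
L_5 = -275.
M_5 − L_5 = -70.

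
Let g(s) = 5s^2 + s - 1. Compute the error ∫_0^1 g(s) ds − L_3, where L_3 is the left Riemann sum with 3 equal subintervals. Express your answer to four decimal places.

Exact integral: ∫_0^1 g(s) ds ≈ 1.166667.
L_3 ≈ 0.259259.
Error ≈ 1.166667 − 0.259259 ≈ 0.9074.

0.9074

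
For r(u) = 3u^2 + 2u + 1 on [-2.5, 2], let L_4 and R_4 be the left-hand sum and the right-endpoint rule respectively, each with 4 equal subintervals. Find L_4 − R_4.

L_4 = 27.45703125.
R_4 = 29.98828125.
L_4 − R_4 = -2.53125.

-2.53125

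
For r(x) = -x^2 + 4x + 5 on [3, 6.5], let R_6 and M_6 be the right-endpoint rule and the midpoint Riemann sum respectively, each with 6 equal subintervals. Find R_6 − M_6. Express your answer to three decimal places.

-5.912

R_6 ≈ -4.35475.
M_6 ≈ 1.55758.
R_6 − M_6 ≈ -5.912.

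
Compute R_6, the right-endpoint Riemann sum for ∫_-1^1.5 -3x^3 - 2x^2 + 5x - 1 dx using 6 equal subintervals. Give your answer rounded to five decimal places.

-6.29702

Δx = (1.5 − (-1))/6 = 5/12.
Right endpoints: -7/12, -1/6, 0.25, 2/3, 13/12, 1.5.
f(-7/12) = -2305/576, f(-1/6) = -1.875, f(0.25) = 0.078125, f(2/3) = 5/9, f(13/12) = -335/192, f(1.5) = -8.125.
Sum = Δx · [f(-7/12) + f(-1/6) + f(0.25) + ...].
Sum ≈ -6.29702.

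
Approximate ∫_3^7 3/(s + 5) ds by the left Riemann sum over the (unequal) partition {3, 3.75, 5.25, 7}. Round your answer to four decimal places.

Subinterval widths: 0.75, 1.5, 1.75.
Left endpoints: 3, 3.75, 5.25.
f(3) = 0.375, f(3.75) = 12/35, f(5.25) = 12/41.
Sum = Σ Δs_i · f(s_i).
Sum ≈ 1.3077.

1.3077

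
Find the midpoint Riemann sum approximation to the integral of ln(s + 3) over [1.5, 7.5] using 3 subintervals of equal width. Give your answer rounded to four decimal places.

Δs = (7.5 − 1.5)/3 = 2.
Midpoints: 2.5, 4.5, 6.5.
f(2.5) ≈ 1.7047, f(4.5) ≈ 2.0149, f(6.5) ≈ 2.2513.
Sum = Δs · [f(2.5) + f(4.5) + f(6.5)].
Sum ≈ 11.9419.

11.9419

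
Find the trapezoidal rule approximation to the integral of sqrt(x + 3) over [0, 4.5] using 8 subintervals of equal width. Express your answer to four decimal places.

10.2262

Δx = (4.5 − 0)/8 = 0.5625.
f(0) ≈ 1.7321, f(0.5625) ≈ 1.8875, f(1.125) ≈ 2.0310, f(1.6875) ≈ 2.1651, f(2.25) ≈ 2.2913, f(2.8125) ≈ 2.4109, f(3.375) ≈ 2.5249, f(3.9375) ≈ 2.6339, f(4.5) ≈ 2.7386.
T_8 = (Δx/2)·[f(x_0) + 2f(x_1) + ... + 2f(x_{7}) + f(x_8)].
Sum ≈ 10.2262.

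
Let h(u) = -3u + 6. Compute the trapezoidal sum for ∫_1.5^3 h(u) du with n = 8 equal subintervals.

-1.125

Δu = (3 − 1.5)/8 = 0.1875.
h(1.5) = 1.5, h(1.6875) = 0.9375, h(1.875) = 0.375, h(2.0625) = -0.1875, h(2.25) = -0.75, h(2.4375) = -1.3125, h(2.625) = -1.875, h(2.8125) = -2.4375, h(3) = -3.
T_8 = (Δu/2)·[h(u_0) + 2h(u_1) + ... + 2h(u_{7}) + h(u_8)].
Sum = -1.125.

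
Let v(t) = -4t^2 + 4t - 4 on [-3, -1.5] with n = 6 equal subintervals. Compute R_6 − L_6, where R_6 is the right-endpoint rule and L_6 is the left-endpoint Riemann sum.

R_6 = -46.9375.
L_6 = -55.1875.
R_6 − L_6 = 8.25.

8.25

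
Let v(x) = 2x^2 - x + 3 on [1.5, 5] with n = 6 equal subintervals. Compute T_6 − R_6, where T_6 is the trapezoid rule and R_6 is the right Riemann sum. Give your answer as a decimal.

-12.25

T_6 ≈ 80.60532407.
R_6 ≈ 92.85532407.
T_6 − R_6 = -12.25.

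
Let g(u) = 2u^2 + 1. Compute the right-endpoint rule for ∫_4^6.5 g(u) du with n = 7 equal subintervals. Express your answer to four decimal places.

152.3980

Δu = (6.5 − 4)/7 = 5/14.
Right endpoints: 61/14, 33/7, 71/14, 38/7, 81/14, 43/7, 6.5.
g(61/14) = 3819/98, g(33/7) = 2227/49, g(71/14) = 5139/98, g(38/7) = 2937/49, g(81/14) = 6659/98, g(43/7) = 3747/49, g(6.5) = 85.5.
Sum = Δu · [g(61/14) + g(33/7) + g(71/14) + ...].
Sum ≈ 152.3980.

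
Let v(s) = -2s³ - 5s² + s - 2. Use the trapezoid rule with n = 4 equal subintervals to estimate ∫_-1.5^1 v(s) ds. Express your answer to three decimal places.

-11.455

Δs = (1 − (-1.5))/4 = 0.625.
v(-1.5) = -8, v(-0.875) = -5.36328125, v(-0.25) = -2.53125, v(0.375) = -2.43359375, v(1) = -8.
T_4 = (Δs/2)·[v(s_0) + 2v(s_1) + 2v(s_2) + 2v(s_3) + v(s_4)].
Sum ≈ -11.455.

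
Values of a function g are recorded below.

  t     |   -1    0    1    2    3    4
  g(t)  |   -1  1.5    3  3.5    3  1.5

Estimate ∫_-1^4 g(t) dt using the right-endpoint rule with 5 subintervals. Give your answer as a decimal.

Δt = 1.
Sum = 1·[1.5 + 3 + 3.5 + 3 + 1.5] = 12.5.

12.5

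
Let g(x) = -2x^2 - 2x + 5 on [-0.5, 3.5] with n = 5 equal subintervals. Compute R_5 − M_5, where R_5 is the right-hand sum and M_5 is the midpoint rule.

R_5 = -34.32.
M_5 = -20.24.
R_5 − M_5 = -14.08.

-14.08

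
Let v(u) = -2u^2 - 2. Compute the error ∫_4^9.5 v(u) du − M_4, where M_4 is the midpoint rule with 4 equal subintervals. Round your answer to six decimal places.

-1.733073

Exact integral: ∫_4^9.5 v(u) du ≈ -539.91666667.
M_4 = -538.18359375.
Error ≈ -539.91666667 − (-538.18359375) ≈ -1.733073.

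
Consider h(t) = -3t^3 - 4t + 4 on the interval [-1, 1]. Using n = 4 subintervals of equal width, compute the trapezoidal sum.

Δt = (1 − (-1))/4 = 0.5.
h(-1) = 11, h(-0.5) = 6.375, h(0) = 4, h(0.5) = 1.625, h(1) = -3.
T_4 = (Δt/2)·[h(t_0) + 2h(t_1) + 2h(t_2) + 2h(t_3) + h(t_4)].
Sum = 8.

8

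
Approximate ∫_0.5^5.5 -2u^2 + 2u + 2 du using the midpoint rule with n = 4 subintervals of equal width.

Δu = (5.5 − 0.5)/4 = 1.25.
Midpoints: 1.125, 2.375, 3.625, 4.875.
f(1.125) = 1.71875, f(2.375) = -4.53125, f(3.625) = -17.03125, f(4.875) = -35.78125.
Sum = Δu · [f(1.125) + f(2.375) + f(3.625) + f(4.875)].
Sum = -69.53125.

-69.53125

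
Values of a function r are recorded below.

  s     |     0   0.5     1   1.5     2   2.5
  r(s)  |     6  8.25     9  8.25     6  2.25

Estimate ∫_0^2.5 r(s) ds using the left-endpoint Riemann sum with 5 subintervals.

Δs = 0.5.
Sum = 0.5·[6 + 8.25 + 9 + 8.25 + 6] = 18.75.

18.75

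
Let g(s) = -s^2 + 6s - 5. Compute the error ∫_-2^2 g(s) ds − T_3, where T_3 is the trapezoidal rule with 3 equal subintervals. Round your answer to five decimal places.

1.18519

Exact integral: ∫_-2^2 g(s) ds ≈ -25.3333333.
T_3 ≈ -26.5185185.
Error ≈ -25.3333333 − (-26.5185185) ≈ 1.18519.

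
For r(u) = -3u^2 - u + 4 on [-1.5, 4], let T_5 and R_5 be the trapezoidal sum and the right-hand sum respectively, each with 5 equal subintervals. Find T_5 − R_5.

25.7125

T_5 = -55.5775.
R_5 = -81.29.
T_5 − R_5 = 25.7125.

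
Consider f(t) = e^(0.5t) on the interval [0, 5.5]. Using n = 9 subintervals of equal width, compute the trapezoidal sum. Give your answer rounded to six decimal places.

29.512760

Δt = (5.5 − 0)/9 = 11/18.
f(0) ≈ 1.000000, f(11/18) ≈ 1.357379, f(11/9) ≈ 1.842477, f(11/6) ≈ 2.500940, f(22/9) ≈ 3.394723, f(55/18) ≈ 4.607926, f(11/3) ≈ 6.254701, f(77/18) ≈ 8.489999, f(44/9) ≈ 11.524146, f(5.5) ≈ 15.642632.
T_9 = (Δt/2)·[f(t_0) + 2f(t_1) + ... + 2f(t_{8}) + f(t_9)].
Sum ≈ 29.512760.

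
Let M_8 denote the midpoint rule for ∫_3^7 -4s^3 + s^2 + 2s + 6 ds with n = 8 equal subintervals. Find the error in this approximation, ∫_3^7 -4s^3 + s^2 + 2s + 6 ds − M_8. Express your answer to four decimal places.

-4.9167

Exact integral: ∫_3^7 f(s) ds ≈ -2150.666667.
M_8 = -2145.75.
Error ≈ -2150.666667 − (-2145.75) ≈ -4.9167.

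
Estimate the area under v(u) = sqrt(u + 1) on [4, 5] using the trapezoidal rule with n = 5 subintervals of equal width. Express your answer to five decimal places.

Δu = (5 − 4)/5 = 0.2.
v(4) ≈ 2.23607, v(4.2) ≈ 2.28035, v(4.4) ≈ 2.32379, v(4.6) ≈ 2.36643, v(4.8) ≈ 2.40832, v(5) ≈ 2.44949.
T_5 = (Δu/2)·[v(u_0) + 2v(u_1) + ... + 2v(u_{4}) + v(u_5)].
Sum ≈ 2.34433.

2.34433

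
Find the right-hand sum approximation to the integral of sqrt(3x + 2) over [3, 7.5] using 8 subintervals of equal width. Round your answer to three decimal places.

19.297

Δx = (7.5 − 3)/8 = 0.5625.
Right endpoints: 3.5625, 4.125, 4.6875, 5.25, 5.8125, 6.375, 6.9375, 7.5.
f(3.5625) ≈ 3.562, f(4.125) ≈ 3.791, f(4.6875) ≈ 4.008, f(5.25) ≈ 4.213, f(5.8125) ≈ 4.409, f(6.375) ≈ 4.596, f(6.9375) ≈ 4.776, f(7.5) ≈ 4.950.
Sum = Δx · [f(3.5625) + f(4.125) + f(4.6875) + ...].
Sum ≈ 19.297.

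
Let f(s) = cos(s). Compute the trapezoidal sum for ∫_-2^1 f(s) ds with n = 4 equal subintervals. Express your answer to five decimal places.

1.66792

Δs = (1 − (-2))/4 = 0.75.
f(-2) ≈ -0.41615, f(-1.25) ≈ 0.31532, f(-0.5) ≈ 0.87758, f(0.25) ≈ 0.96891, f(1) ≈ 0.54030.
T_4 = (Δs/2)·[f(s_0) + 2f(s_1) + 2f(s_2) + 2f(s_3) + f(s_4)].
Sum ≈ 1.66792.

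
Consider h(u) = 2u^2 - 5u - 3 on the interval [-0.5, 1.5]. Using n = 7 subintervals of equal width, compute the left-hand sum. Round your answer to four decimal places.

-7.7551

Δu = (1.5 − (-0.5))/7 = 2/7.
Left endpoints: -0.5, -3/14, 1/14, 5/14, 9/14, 13/14, 17/14.
h(-0.5) = 0, h(-3/14) = -90/49, h(1/14) = -164/49, h(5/14) = -222/49, h(9/14) = -264/49, h(13/14) = -290/49, h(17/14) = -300/49.
Sum = Δu · [h(-0.5) + h(-3/14) + h(1/14) + ...].
Sum ≈ -7.7551.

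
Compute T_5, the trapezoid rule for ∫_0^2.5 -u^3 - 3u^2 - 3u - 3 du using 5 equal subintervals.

Δu = (2.5 − 0)/5 = 0.5.
f(0) = -3, f(0.5) = -5.375, f(1) = -10, f(1.5) = -17.625, f(2) = -29, f(2.5) = -44.875.
T_5 = (Δu/2)·[f(u_0) + 2f(u_1) + ... + 2f(u_{4}) + f(u_5)].
Sum = -42.96875.

-42.96875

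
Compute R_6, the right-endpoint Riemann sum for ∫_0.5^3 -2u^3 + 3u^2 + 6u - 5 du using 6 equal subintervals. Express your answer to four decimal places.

-2.9905

Δu = (3 − 0.5)/6 = 5/12.
Right endpoints: 11/12, 4/3, 1.75, 13/6, 31/12, 3.
f(11/12) = 1279/864, f(4/3) = 97/27, f(1.75) = 3.96875, f(13/6) = 47/27, f(31/12) = -3421/864, f(3) = -14.
Sum = Δu · [f(11/12) + f(4/3) + f(1.75) + ...].
Sum ≈ -2.9905.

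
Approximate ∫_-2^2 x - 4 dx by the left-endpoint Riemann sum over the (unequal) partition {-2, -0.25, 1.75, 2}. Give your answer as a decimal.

-19.5625

Subinterval widths: 1.75, 2, 0.25.
Left endpoints: -2, -0.25, 1.75.
f(-2) = -6, f(-0.25) = -4.25, f(1.75) = -2.25.
Sum = Σ Δx_i · f(x_i).
Sum = -19.5625.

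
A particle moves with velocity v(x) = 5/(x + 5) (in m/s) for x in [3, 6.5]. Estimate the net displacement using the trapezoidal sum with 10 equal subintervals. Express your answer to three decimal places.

1.815

Δx = (6.5 − 3)/10 = 0.35.
v(3) = 0.625, v(3.35) = 100/167, v(3.7) = 50/87, v(4.05) = 100/181, v(4.4) = 25/47, v(4.75) = 20/39, v(5.1) = 50/101, v(5.45) = 100/209, v(5.8) = 25/54, v(6.15) = 100/223, v(6.5) = 10/23.
T_10 = (Δx/2)·[v(x_0) + 2v(x_1) + ... + 2v(x_{9}) + v(x_10)].
Sum ≈ 1.815.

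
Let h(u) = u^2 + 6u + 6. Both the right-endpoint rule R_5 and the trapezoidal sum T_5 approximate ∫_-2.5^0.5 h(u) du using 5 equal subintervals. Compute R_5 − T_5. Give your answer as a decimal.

3.6

R_5 = 9.03.
T_5 = 5.43.
R_5 − T_5 = 3.6.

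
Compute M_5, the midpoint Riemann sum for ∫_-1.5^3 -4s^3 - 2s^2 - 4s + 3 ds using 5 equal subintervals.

-92.84625

Δs = (3 − (-1.5))/5 = 0.9.
Midpoints: -1.05, -0.15, 0.75, 1.65, 2.55.
f(-1.05) = 9.6255, f(-0.15) = 3.5685, f(0.75) = -2.8125, f(1.65) = -27.0135, f(2.55) = -86.5305.
Sum = Δs · [f(-1.05) + f(-0.15) + f(0.75) + f(1.65) + f(2.55)].
Sum = -92.84625.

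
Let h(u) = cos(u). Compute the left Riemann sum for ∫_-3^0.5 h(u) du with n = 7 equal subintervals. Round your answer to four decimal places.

0.1407

Δu = (0.5 − (-3))/7 = 0.5.
Left endpoints: -3, -2.5, -2, -1.5, -1, -0.5, 0.
h(-3) ≈ -0.9900, h(-2.5) ≈ -0.8011, h(-2) ≈ -0.4161, h(-1.5) ≈ 0.0707, h(-1) ≈ 0.5403, h(-0.5) ≈ 0.8776, h(0) ≈ 1.0000.
Sum = Δu · [h(-3) + h(-2.5) + h(-2) + ...].
Sum ≈ 0.1407.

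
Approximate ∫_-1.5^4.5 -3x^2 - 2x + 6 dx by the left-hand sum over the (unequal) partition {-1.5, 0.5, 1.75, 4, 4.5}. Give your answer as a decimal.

Subinterval widths: 2, 1.25, 2.25, 0.5.
Left endpoints: -1.5, 0.5, 1.75, 4.
f(-1.5) = 2.25, f(0.5) = 4.25, f(1.75) = -6.6875, f(4) = -50.
Sum = Σ Δx_i · f(x_i).
Sum = -30.234375.

-30.234375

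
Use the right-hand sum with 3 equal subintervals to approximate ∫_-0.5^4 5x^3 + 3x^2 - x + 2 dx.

Δx = (4 − (-0.5))/3 = 1.5.
Right endpoints: 1, 2.5, 4.
f(1) = 9, f(2.5) = 96.375, f(4) = 366.
Sum = Δx · [f(1) + f(2.5) + f(4)].
Sum = 707.0625.

707.0625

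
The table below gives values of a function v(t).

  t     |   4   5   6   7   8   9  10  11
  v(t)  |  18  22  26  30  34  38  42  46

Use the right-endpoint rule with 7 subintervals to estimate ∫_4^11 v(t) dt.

Δt = 1.
Sum = 1·[22 + 26 + 30 + 34 + 38 + 42 + 46] = 238.

238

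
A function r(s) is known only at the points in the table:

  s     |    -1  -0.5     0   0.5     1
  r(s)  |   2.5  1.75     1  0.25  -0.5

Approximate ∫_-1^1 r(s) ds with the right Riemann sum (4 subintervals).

Δs = 0.5.
Sum = 0.5·[1.75 + 1 + 0.25 + (-0.5)] = 1.25.

1.25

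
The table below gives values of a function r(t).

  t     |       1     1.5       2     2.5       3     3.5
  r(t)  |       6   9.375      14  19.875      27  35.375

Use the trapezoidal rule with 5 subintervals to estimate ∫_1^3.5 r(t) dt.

45.46875

Δt = 0.5.
T_5 = (0.5/2)·[6 + 2·9.375 + 2·14 + 2·19.875 + 2·27 + 35.375] = 45.46875.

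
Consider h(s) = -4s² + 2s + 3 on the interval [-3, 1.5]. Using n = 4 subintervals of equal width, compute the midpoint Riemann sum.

-31.8515625

Δs = (1.5 − (-3))/4 = 1.125.
Midpoints: -2.4375, -1.3125, -0.1875, 0.9375.
h(-2.4375) = -25.640625, h(-1.3125) = -6.515625, h(-0.1875) = 2.484375, h(0.9375) = 1.359375.
Sum = Δs · [h(-2.4375) + h(-1.3125) + h(-0.1875) + h(0.9375)].
Sum = -31.8515625.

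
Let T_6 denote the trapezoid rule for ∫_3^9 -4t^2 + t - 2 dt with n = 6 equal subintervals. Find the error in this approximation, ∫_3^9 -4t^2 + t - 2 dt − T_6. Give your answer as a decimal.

4

Exact integral: ∫_3^9 f(t) dt = -912.
T_6 = -916.
Error = -912 − (-916) = 4.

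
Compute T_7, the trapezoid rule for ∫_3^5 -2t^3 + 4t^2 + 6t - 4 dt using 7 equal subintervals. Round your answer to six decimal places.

Δt = (5 − 3)/7 = 2/7.
f(3) = -4, f(23/7) = -4132/343, f(25/7) = -7772/343, f(27/7) = -12388/343, f(29/7) = -18076/343, f(31/7) = -24932/343, f(33/7) = -33052/343, f(5) = -124.
T_7 = (Δt/2)·[f(t_0) + 2f(t_1) + ... + 2f(t_{6}) + f(t_7)].
Sum ≈ -101.877551.

-101.877551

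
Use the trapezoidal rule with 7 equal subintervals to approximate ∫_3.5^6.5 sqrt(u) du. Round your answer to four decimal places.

Δu = (6.5 − 3.5)/7 = 3/7.
f(3.5) ≈ 1.8708, f(55/14) ≈ 1.9821, f(61/14) ≈ 2.0874, f(67/14) ≈ 2.1876, f(73/14) ≈ 2.2835, f(79/14) ≈ 2.3755, f(85/14) ≈ 2.4640, f(6.5) ≈ 2.5495.
T_7 = (Δu/2)·[f(u_0) + 2f(u_1) + ... + 2f(u_{6}) + f(u_7)].
Sum ≈ 6.6815.

6.6815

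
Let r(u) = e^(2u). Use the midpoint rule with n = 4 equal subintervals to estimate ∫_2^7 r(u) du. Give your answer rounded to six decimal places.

469183.220927

Δu = (7 − 2)/4 = 1.25.
Midpoints: 2.625, 3.875, 5.125, 6.375.
r(2.625) ≈ 190.566268, r(3.875) ≈ 2321.572415, r(5.125) ≈ 28282.541920, r(6.375) ≈ 344551.896138.
Sum = Δu · [r(2.625) + r(3.875) + r(5.125) + r(6.375)].
Sum ≈ 469183.220927.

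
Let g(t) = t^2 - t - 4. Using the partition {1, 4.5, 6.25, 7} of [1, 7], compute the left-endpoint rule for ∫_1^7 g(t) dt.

Subinterval widths: 3.5, 1.75, 0.75.
Left endpoints: 1, 4.5, 6.25.
g(1) = -4, g(4.5) = 11.75, g(6.25) = 28.8125.
Sum = Σ Δt_i · g(t_i).
Sum = 28.171875.

28.171875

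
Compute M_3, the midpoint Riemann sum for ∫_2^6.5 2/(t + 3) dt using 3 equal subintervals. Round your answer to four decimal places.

1.2784

Δt = (6.5 − 2)/3 = 1.5.
Midpoints: 2.75, 4.25, 5.75.
f(2.75) = 8/23, f(4.25) = 8/29, f(5.75) = 8/35.
Sum = Δt · [f(2.75) + f(4.25) + f(5.75)].
Sum ≈ 1.2784.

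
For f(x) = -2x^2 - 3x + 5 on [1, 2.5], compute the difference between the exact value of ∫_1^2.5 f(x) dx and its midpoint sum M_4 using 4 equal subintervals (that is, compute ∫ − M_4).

Exact integral: ∫_1^2.5 f(x) dx = -10.125.
M_4 = -10.08984375.
Error = -10.125 − (-10.08984375) = -0.03515625.

-0.03515625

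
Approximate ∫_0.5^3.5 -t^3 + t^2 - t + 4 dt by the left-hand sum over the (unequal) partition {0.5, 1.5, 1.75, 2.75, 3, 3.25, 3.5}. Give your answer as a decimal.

Subinterval widths: 1, 0.25, 1, 0.25, 0.25, 0.25.
Left endpoints: 0.5, 1.5, 1.75, 2.75, 3, 3.25.
f(0.5) = 3.625, f(1.5) = 1.375, f(1.75) = -0.046875, f(2.75) = -11.984375, f(3) = -17, f(3.25) = -23.015625.
Sum = Σ Δt_i · f(t_i).
Sum = -9.078125.

-9.078125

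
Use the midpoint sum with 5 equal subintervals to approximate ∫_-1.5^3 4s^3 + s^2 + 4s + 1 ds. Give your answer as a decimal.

101.025

Δs = (3 − (-1.5))/5 = 0.9.
Midpoints: -1.05, -0.15, 0.75, 1.65, 2.55.
f(-1.05) = -6.728, f(-0.15) = 0.409, f(0.75) = 6.25, f(1.65) = 28.291, f(2.55) = 84.028.
Sum = Δs · [f(-1.05) + f(-0.15) + f(0.75) + f(1.65) + f(2.55)].
Sum = 101.025.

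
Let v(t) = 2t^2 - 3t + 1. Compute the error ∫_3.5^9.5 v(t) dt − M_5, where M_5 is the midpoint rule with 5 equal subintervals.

1.44

Exact integral: ∫_3.5^9.5 v(t) dt = 432.
M_5 = 430.56.
Error = 432 − 430.56 = 1.44.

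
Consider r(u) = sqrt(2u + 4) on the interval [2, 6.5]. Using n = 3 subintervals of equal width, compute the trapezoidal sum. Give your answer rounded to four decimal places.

15.8011

Δu = (6.5 − 2)/3 = 1.5.
r(2) ≈ 2.8284, r(3.5) ≈ 3.3166, r(5) ≈ 3.7417, r(6.5) ≈ 4.1231.
T_3 = (Δu/2)·[r(u_0) + 2r(u_1) + 2r(u_2) + r(u_3)].
Sum ≈ 15.8011.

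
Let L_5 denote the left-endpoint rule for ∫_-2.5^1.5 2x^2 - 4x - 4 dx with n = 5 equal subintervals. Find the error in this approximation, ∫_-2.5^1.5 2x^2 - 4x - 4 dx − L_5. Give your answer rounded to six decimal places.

Exact integral: ∫_-2.5^1.5 f(x) dx ≈ 4.66666667.
L_5 = 15.12.
Error ≈ 4.66666667 − 15.12 ≈ -10.453333.

-10.453333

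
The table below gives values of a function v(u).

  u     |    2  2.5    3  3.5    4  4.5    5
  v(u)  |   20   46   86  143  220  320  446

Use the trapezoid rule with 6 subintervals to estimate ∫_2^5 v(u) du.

Δu = 0.5.
T_6 = (0.5/2)·[20 + 2·46 + 2·86 + 2·143 + 2·220 + 2·320 + 446] = 524.

524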